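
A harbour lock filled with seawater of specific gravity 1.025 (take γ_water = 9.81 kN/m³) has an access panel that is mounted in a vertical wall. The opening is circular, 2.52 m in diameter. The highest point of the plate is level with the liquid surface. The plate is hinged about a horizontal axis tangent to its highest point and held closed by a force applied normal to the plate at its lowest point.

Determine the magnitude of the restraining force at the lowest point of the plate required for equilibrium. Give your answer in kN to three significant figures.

P ≈ 39.5 kN

γ = 1.025 × 9.81 = 10.05525 kN/m³.
The centroid is at the centre, 1.26 m below the top of the plate, so the centroid depth is h_c = 1.26 m.
A = π(1.26)² = 4.98759 m².
Resultant F = γ·h_c·A = 10.05525 × 1.26 × 4.98759 = 63.1908 kN.
I_c = πr⁴/4 = π × 1.26⁴/4 = 1.97958 m⁴.
Centre of pressure: y_p = y_c + I_c/(y_c·A) = 1.26 + 1.97958/(1.26 × 4.98759) = 1.26 + 0.315001 = 1.575 m along the plane.
The resultant acts 1.26 + 0.315001 = 1.575 m (along the plate) below the hinge at the top edge, so the moment about the hinge is M = F × 1.575 = 63.1908 × 1.575 = 99.5255 kN·m.
A normal force at the bottom, 2.52 m from the hinge, must supply this moment: P = 99.5255/2.52 = 39.4942 kN.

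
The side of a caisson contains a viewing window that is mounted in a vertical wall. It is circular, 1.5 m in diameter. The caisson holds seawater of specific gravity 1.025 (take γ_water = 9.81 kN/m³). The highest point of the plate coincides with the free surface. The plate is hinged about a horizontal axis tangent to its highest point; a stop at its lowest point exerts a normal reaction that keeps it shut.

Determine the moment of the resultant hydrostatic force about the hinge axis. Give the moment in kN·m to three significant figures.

M ≈ 12.5 kN·m

γ = 1.025 × 9.81 = 10.05525 kN/m³.
The centroid is at the centre, 0.75 m below the top of the plate, so the centroid depth is h_c = 0.75 m.
A = π(0.75)² = 1.76715 m².
Resultant F = γ·h_c·A = 10.05525 × 0.75 × 1.76715 = 13.3269 kN.
I_c = πr⁴/4 = π × 0.75⁴/4 = 0.248505 m⁴.
Centre of pressure: y_p = y_c + I_c/(y_c·A) = 0.75 + 0.248505/(0.75 × 1.76715) = 0.75 + 0.1875 = 0.9375 m along the plane.
The resultant acts 0.75 + 0.1875 = 0.9375 m (along the plate) below the hinge at the top edge, so the moment about the hinge is M = F × 0.9375 = 13.3269 × 0.9375 = 12.494 kN·m.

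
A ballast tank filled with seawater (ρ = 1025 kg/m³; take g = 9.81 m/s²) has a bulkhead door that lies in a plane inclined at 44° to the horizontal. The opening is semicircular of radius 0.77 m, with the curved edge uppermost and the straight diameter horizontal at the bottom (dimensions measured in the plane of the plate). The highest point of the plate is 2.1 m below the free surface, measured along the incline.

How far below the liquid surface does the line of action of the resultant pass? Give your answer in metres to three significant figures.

h_p = 1.78 m

γ = ρg = 1025 × 9.81 / 1000 = 10.05525 kN/m³.
Let θ = 44° be the plate's angle to the horizontal; measure y along the incline from where the plane meets the free surface. Vertical depth h = y·sinθ with sinθ = 0.694658.
The centroid lies 4r/(3π) = 0.326798 m above the diameter, so r − 4r/(3π) = 0.77 − 0.326798 = 0.443202 m below the topmost point, so y_c = 2.1 + 0.443202 = 2.5432 m and h_c = 2.5432 × 0.694658 = 1.76665 m.
A = πr²/2 = π × 0.77²/2 = 0.931325 m².
Resultant F = γ·h_c·A = 10.05525 × 1.76665 × 0.931325 = 16.5442 kN.
I_c = (π/8 − 8/(9π))·r⁴ = 0.109757 × 0.77⁴ = 0.0385829 m⁴.
Centre of pressure: y_p = y_c + I_c/(y_c·A) = 2.5432 + 0.0385829/(2.5432 × 0.931325) = 2.5432 + 0.0162897 = 2.55949 m along the plane.
Vertically, h_p = y_p·sinθ = 2.55949 × 0.694658 = 1.77797 m.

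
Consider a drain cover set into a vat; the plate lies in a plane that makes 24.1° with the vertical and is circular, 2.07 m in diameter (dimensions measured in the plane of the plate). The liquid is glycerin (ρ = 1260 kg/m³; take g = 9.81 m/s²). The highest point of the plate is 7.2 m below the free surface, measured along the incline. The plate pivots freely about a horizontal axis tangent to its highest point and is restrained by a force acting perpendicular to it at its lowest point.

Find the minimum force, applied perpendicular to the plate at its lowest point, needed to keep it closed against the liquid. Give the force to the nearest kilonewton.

P ≈ 161 kN

γ = ρg = 1260 × 9.81 / 1000 = 12.3606 kN/m³.
The plate makes 24.1° with the vertical, i.e. θ = 90° − 24.1° = 65.9° to the horizontal. Measuring y along the incline from the free-surface line, vertical depth h = y·sinθ with sinθ = 0.912834.
The centroid is at the centre, 1.035 m below the top of the plate, so y_c = 7.2 + 1.035 = 8.235 m and h_c = 8.235 × 0.912834 = 7.51719 m.
A = π(1.035)² = 3.36535 m².
Resultant F = γ·h_c·A = 12.3606 × 7.51719 × 3.36535 = 312.698 kN.
I_c = πr⁴/4 = π × 1.035⁴/4 = 0.901262 m⁴.
Centre of pressure: y_p = y_c + I_c/(y_c·A) = 8.235 + 0.901262/(8.235 × 3.36535) = 8.235 + 0.0325205 = 8.26752 m along the plane.
The resultant acts 1.035 + 0.0325205 = 1.06752 m (along the plate) below the hinge at the top edge, so the moment about the hinge is M = F × 1.06752 = 312.698 × 1.06752 = 333.811 kN·m.
A normal force at the bottom, 2.07 m from the hinge, must supply this moment: P = 333.811/2.07 = 161.261 kN.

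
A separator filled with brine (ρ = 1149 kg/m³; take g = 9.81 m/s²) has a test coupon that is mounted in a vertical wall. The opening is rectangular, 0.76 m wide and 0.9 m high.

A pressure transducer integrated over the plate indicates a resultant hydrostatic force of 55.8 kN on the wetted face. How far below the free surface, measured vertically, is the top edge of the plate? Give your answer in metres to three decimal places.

γ = ρg = 1149 × 9.81 / 1000 = 11.27169 kN/m³.
A = 0.76 × 0.9 = 0.684 m².
From F = γ·h_c·A, the centroid depth is h_c = 55.8/(11.27169 × 0.684) = 7.23751 m.
The centroid lies 0.9/2 = 0.45 m below the top edge, so the top edge sits at h_top = 7.23751 − 0.45 = 6.78751 m below the surface.

d_top ≈ 6.788 m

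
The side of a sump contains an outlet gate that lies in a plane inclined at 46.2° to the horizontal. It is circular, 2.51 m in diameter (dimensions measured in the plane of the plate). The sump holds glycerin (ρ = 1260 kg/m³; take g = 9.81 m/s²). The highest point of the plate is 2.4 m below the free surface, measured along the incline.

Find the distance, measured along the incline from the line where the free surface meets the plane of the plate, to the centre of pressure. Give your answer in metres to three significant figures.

y_p = 3.76 m

γ = ρg = 1260 × 9.81 / 1000 = 12.3606 kN/m³.
Let θ = 46.2° be the plate's angle to the horizontal; measure y along the incline from where the plane meets the free surface. Vertical depth h = y·sinθ with sinθ = 0.721760.
The centroid is at the centre, 1.255 m below the top of the plate, so y_c = 2.4 + 1.255 = 3.655 m and h_c = 3.655 × 0.721760 = 2.63803 m.
A = π(1.255)² = 4.94809 m².
Resultant F = γ·h_c·A = 12.3606 × 2.63803 × 4.94809 = 161.346 kN.
I_c = πr⁴/4 = π × 1.255⁴/4 = 1.94834 m⁴.
Centre of pressure: y_p = y_c + I_c/(y_c·A) = 3.655 + 1.94834/(3.655 × 4.94809) = 3.655 + 0.107731 = 3.76273 m along the plane.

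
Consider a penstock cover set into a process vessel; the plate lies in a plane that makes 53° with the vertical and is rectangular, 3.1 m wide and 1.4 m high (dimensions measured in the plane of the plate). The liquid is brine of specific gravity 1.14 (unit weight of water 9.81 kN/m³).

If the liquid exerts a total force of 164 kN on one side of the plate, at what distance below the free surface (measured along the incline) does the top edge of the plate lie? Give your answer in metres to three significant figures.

y_top ≈ 4.91 m

γ = 1.14 × 9.81 = 11.1834 kN/m³.
A = 3.1 × 1.4 = 4.34 m².
From F = γ·h_c·A, the centroid depth is h_c = 164/(11.1834 × 4.34) = 3.37894 m.
The plate makes 53° with the vertical, i.e. θ = 90° − 53° = 37° to the horizontal. Measuring y along the incline from the free-surface line, vertical depth h = y·sinθ with sinθ = 0.601815.
Along the incline, y_c = h_c/sinθ = 3.37894/0.601815 = 5.61458 m.
The centroid lies 1.4/2 = 0.7 m below the top edge, so the top edge sits at y_top = 5.61458 − 0.7 = 4.91458 m along the incline.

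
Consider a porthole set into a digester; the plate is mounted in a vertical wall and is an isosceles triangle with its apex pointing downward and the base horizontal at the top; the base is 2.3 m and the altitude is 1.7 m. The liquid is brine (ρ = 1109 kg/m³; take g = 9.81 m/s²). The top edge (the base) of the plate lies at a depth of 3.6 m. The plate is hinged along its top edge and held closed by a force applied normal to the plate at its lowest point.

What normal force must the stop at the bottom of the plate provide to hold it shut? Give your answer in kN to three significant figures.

γ = ρg = 1109 × 9.81 / 1000 = 10.87929 kN/m³.
With the apex down, the centroid sits h/3 = 1.7/3 = 0.566667 m below the base (the top edge), so the centroid depth is h_c = 3.6 + 0.566667 = 4.16667 m.
A = ½ × 2.3 × 1.7 = 1.955 m².
Resultant F = γ·h_c·A = 10.87929 × 4.16667 × 1.955 = 88.621 kN.
I_c = b·h³/36 = 2.3 × 1.7³/36 = 0.313886 m⁴.
Centre of pressure: y_p = y_c + I_c/(y_c·A) = 4.16667 + 0.313886/(4.16667 × 1.955) = 4.16667 + 0.0385333 = 4.2052 m along the plane.
The resultant acts 0.566667 + 0.0385333 = 0.6052 m (along the plate) below the hinge at the top edge, so the moment about the hinge is M = F × 0.6052 = 88.621 × 0.6052 = 53.6334 kN·m.
A normal force at the bottom, 1.7 m from the hinge, must supply this moment: P = 53.6334/1.7 = 31.5491 kN.

P ≈ 31.5 kN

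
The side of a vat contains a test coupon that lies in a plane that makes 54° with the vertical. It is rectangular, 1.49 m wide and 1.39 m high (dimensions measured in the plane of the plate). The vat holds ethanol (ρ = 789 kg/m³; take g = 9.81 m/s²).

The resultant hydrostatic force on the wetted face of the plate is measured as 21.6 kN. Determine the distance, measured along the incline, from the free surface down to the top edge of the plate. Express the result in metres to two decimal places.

y_top ≈ 1.60 m

γ = ρg = 789 × 9.81 / 1000 = 7.74009 kN/m³.
A = 1.49 × 1.39 = 2.0711 m².
From F = γ·h_c·A, the centroid depth is h_c = 21.6/(7.74009 × 2.0711) = 1.34743 m.
The plate makes 54° with the vertical, i.e. θ = 90° − 54° = 36° to the horizontal. Measuring y along the incline from the free-surface line, vertical depth h = y·sinθ with sinθ = 0.587785.
Along the incline, y_c = h_c/sinθ = 1.34743/0.587785 = 2.29239 m.
The centroid lies 1.39/2 = 0.695 m below the top edge, so the top edge sits at y_top = 2.29239 − 0.695 = 1.59739 m along the incline.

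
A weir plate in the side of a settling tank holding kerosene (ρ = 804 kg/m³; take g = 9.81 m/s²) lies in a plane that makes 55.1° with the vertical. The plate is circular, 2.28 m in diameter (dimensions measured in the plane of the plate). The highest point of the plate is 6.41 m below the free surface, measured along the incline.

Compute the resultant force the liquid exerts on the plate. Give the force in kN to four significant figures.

γ = ρg = 804 × 9.81 / 1000 = 7.88724 kN/m³.
The plate makes 55.1° with the vertical, i.e. θ = 90° − 55.1° = 34.9° to the horizontal. Measuring y along the incline from the free-surface line, vertical depth h = y·sinθ with sinθ = 0.572146.
The centroid is at the centre, 1.14 m below the top of the plate, so y_c = 6.41 + 1.14 = 7.55 m and h_c = 7.55 × 0.572146 = 4.3197 m.
A = π(1.14)² = 4.08281 m².
Resultant F = γ·h_c·A = 7.88724 × 4.3197 × 4.08281 = 139.103 kN.

F ≈ 139.1 kN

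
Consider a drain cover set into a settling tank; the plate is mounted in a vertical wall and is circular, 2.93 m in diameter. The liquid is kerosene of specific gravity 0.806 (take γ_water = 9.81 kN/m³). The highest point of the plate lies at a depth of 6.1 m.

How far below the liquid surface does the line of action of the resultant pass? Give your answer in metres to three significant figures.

γ = 0.806 × 9.81 = 7.90686 kN/m³.
The centroid is at the centre, 1.465 m below the top of the plate, so the centroid depth is h_c = 6.1 + 1.465 = 7.565 m.
A = π(1.465)² = 6.74256 m².
Resultant F = γ·h_c·A = 7.90686 × 7.565 × 6.74256 = 403.309 kN.
I_c = πr⁴/4 = π × 1.465⁴/4 = 3.61777 m⁴.
Centre of pressure: y_p = y_c + I_c/(y_c·A) = 7.565 + 3.61777/(7.565 × 6.74256) = 7.565 + 0.0709263 = 7.63593 m along the plane.

h_p = 7.64 m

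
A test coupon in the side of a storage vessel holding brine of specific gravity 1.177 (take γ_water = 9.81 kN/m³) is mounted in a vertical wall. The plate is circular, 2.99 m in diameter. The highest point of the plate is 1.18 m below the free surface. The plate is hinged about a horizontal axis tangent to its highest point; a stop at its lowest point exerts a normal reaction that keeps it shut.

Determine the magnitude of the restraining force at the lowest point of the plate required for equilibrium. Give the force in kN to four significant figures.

γ = 1.177 × 9.81 = 11.54637 kN/m³.
The centroid is at the centre, 1.495 m below the top of the plate, so the centroid depth is h_c = 1.18 + 1.495 = 2.675 m.
A = π(1.495)² = 7.02154 m².
Resultant F = γ·h_c·A = 11.54637 × 2.675 × 7.02154 = 216.871 kN.
I_c = πr⁴/4 = π × 1.495⁴/4 = 3.92333 m⁴.
Centre of pressure: y_p = y_c + I_c/(y_c·A) = 2.675 + 3.92333/(2.675 × 7.02154) = 2.675 + 0.208881 = 2.88388 m along the plane.
The resultant acts 1.495 + 0.208881 = 1.70388 m (along the plate) below the hinge at the top edge, so the moment about the hinge is M = F × 1.70388 = 216.871 × 1.70388 = 369.522 kN·m.
A normal force at the bottom, 2.99 m from the hinge, must supply this moment: P = 369.522/2.99 = 123.586 kN.

P ≈ 123.6 kN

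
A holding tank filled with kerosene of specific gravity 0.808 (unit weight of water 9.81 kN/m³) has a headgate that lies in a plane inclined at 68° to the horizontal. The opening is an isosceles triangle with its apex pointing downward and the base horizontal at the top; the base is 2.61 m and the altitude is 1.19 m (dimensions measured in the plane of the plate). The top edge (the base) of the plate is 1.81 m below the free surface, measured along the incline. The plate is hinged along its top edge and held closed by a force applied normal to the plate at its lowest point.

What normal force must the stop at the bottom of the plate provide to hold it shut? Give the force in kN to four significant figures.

γ = 0.808 × 9.81 = 7.92648 kN/m³.
Let θ = 68° be the plate's angle to the horizontal; measure y along the incline from where the plane meets the free surface. Vertical depth h = y·sinθ with sinθ = 0.927184.
With the apex down, the centroid sits h/3 = 1.19/3 = 0.396667 m below the base (the top edge), so y_c = 1.81 + 0.396667 = 2.20667 m and h_c = 2.20667 × 0.927184 = 2.04599 m.
A = ½ × 2.61 × 1.19 = 1.55295 m².
Resultant F = γ·h_c·A = 7.92648 × 2.04599 × 1.55295 = 25.185 kN.
I_c = b·h³/36 = 2.61 × 1.19³/36 = 0.122174 m⁴.
Centre of pressure: y_p = y_c + I_c/(y_c·A) = 2.20667 + 0.122174/(2.20667 × 1.55295) = 2.20667 + 0.035652 = 2.24232 m along the plane.
The resultant acts 0.396667 + 0.035652 = 0.432319 m (along the plate) below the hinge at the top edge, so the moment about the hinge is M = F × 0.432319 = 25.185 × 0.432319 = 10.888 kN·m.
A normal force at the bottom, 1.19 m from the hinge, must supply this moment: P = 10.888/1.19 = 9.14958 kN.

P ≈ 9.150 kN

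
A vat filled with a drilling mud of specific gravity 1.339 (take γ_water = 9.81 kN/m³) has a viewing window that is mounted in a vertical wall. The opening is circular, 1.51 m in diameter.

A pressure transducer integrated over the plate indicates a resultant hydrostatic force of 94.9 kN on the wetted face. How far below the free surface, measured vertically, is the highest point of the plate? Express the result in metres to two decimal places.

γ = 1.339 × 9.81 = 13.13559 kN/m³.
A = π(0.755)² = 1.79079 m².
From F = γ·h_c·A, the centroid depth is h_c = 94.9/(13.13559 × 1.79079) = 4.03434 m.
The centroid is at the centre, 0.755 m below the top of the plate, so the highest point sits at h_top = 4.03434 − 0.755 = 3.27934 m below the surface.

d_top ≈ 3.28 m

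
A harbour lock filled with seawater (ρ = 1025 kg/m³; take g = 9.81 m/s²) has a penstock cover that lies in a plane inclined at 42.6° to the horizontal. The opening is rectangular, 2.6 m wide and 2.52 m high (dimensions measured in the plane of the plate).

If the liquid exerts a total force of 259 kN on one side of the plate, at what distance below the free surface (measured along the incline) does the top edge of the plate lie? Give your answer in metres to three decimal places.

y_top ≈ 4.548 m

γ = ρg = 1025 × 9.81 / 1000 = 10.05525 kN/m³.
A = 2.6 × 2.52 = 6.552 m².
From F = γ·h_c·A, the centroid depth is h_c = 259/(10.05525 × 6.552) = 3.93127 m.
Let θ = 42.6° be the plate's angle to the horizontal; measure y along the incline from where the plane meets the free surface. Vertical depth h = y·sinθ with sinθ = 0.676876.
Along the incline, y_c = h_c/sinθ = 3.93127/0.676876 = 5.80796 m.
The centroid lies 2.52/2 = 1.26 m below the top edge, so the top edge sits at y_top = 5.80796 − 1.26 = 4.54796 m along the incline.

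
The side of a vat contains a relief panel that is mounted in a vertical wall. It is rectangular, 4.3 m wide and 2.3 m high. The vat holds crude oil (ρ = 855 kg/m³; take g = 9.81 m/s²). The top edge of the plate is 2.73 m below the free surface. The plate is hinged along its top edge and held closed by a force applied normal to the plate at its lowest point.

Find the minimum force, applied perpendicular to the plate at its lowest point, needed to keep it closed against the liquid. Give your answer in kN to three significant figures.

P ≈ 177 kN

γ = ρg = 855 × 9.81 / 1000 = 8.38755 kN/m³.
The centroid lies 2.3/2 = 1.15 m below the top edge, so the centroid depth is h_c = 2.73 + 1.15 = 3.88 m.
A = 4.3 × 2.3 = 9.89 m².
Resultant F = γ·h_c·A = 8.38755 × 3.88 × 9.89 = 321.857 kN.
I_c = b·h³/12 = 4.3 × 2.3³/12 = 4.35984 m⁴.
Centre of pressure: y_p = y_c + I_c/(y_c·A) = 3.88 + 4.35984/(3.88 × 9.89) = 3.88 + 0.113617 = 3.99362 m along the plane.
The resultant acts 1.15 + 0.113617 = 1.26362 m (along the plate) below the hinge at the top edge, so the moment about the hinge is M = F × 1.26362 = 321.857 × 1.26362 = 406.705 kN·m.
A normal force at the bottom, 2.3 m from the hinge, must supply this moment: P = 406.705/2.3 = 176.828 kN.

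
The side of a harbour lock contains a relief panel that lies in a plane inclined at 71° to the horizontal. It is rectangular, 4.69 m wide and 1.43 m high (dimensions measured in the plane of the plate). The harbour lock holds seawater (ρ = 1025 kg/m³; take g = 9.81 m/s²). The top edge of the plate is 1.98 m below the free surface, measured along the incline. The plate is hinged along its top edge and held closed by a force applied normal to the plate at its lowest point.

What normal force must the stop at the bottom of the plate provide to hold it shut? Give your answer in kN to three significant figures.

γ = ρg = 1025 × 9.81 / 1000 = 10.05525 kN/m³.
Let θ = 71° be the plate's angle to the horizontal; measure y along the incline from where the plane meets the free surface. Vertical depth h = y·sinθ with sinθ = 0.945519.
The centroid lies 1.43/2 = 0.715 m below the top edge, so y_c = 1.98 + 0.715 = 2.695 m and h_c = 2.695 × 0.945519 = 2.54817 m.
A = 4.69 × 1.43 = 6.7067 m².
Resultant F = γ·h_c·A = 10.05525 × 2.54817 × 6.7067 = 171.842 kN.
I_c = b·h³/12 = 4.69 × 1.43³/12 = 1.14288 m⁴.
Centre of pressure: y_p = y_c + I_c/(y_c·A) = 2.695 + 1.14288/(2.695 × 6.7067) = 2.695 + 0.0632314 = 2.75823 m along the plane.
The resultant acts 0.715 + 0.0632314 = 0.778231 m (along the plate) below the hinge at the top edge, so the moment about the hinge is M = F × 0.778231 = 171.842 × 0.778231 = 133.733 kN·m.
A normal force at the bottom, 1.43 m from the hinge, must supply this moment: P = 133.733/1.43 = 93.5196 kN.

P ≈ 93.5 kN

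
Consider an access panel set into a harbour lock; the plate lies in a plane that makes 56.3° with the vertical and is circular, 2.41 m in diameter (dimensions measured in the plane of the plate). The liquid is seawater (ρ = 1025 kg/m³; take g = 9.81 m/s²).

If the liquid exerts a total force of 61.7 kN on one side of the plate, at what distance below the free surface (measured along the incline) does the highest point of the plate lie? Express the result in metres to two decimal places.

γ = ρg = 1025 × 9.81 / 1000 = 10.05525 kN/m³.
A = π(1.205)² = 4.56167 m².
From F = γ·h_c·A, the centroid depth is h_c = 61.7/(10.05525 × 4.56167) = 1.34514 m.
The plate makes 56.3° with the vertical, i.e. θ = 90° − 56.3° = 33.7° to the horizontal. Measuring y along the incline from the free-surface line, vertical depth h = y·sinθ with sinθ = 0.554844.
Along the incline, y_c = h_c/sinθ = 1.34514/0.554844 = 2.42436 m.
The centroid is at the centre, 1.205 m below the top of the plate, so the highest point sits at y_top = 2.42436 − 1.205 = 1.21936 m along the incline.

y_top ≈ 1.22 m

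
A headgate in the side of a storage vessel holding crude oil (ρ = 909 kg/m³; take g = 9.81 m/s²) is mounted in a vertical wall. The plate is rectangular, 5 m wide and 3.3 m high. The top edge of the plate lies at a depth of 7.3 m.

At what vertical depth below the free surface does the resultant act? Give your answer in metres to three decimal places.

γ = ρg = 909 × 9.81 / 1000 = 8.91729 kN/m³.
The centroid lies 3.3/2 = 1.65 m below the top edge, so the centroid depth is h_c = 7.3 + 1.65 = 8.95 m.
A = 5 × 3.3 = 16.5 m².
Resultant F = γ·h_c·A = 8.91729 × 8.95 × 16.5 = 1316.86 kN.
I_c = b·h³/12 = 5 × 3.3³/12 = 14.9738 m⁴.
Centre of pressure: y_p = y_c + I_c/(y_c·A) = 8.95 + 14.9738/(8.95 × 16.5) = 8.95 + 0.101397 = 9.0514 m along the plane.

h_p = 9.051 m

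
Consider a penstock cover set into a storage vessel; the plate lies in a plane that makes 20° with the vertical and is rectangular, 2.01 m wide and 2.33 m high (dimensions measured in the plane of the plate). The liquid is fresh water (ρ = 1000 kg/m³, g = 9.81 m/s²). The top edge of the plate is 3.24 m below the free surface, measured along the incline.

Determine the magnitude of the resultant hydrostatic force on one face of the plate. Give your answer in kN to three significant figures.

γ = ρg = 1000 × 9.81 = 9810 N/m³ = 9.81 kN/m³.
The plate makes 20° with the vertical, i.e. θ = 90° − 20° = 70° to the horizontal. Measuring y along the incline from the free-surface line, vertical depth h = y·sinθ with sinθ = 0.939693.
The centroid lies 2.33/2 = 1.165 m below the top edge, so y_c = 3.24 + 1.165 = 4.405 m and h_c = 4.405 × 0.939693 = 4.13935 m.
A = 2.01 × 2.33 = 4.6833 m².
Resultant F = γ·h_c·A = 9.81 × 4.13935 × 4.6833 = 190.175 kN.

F ≈ 190 kN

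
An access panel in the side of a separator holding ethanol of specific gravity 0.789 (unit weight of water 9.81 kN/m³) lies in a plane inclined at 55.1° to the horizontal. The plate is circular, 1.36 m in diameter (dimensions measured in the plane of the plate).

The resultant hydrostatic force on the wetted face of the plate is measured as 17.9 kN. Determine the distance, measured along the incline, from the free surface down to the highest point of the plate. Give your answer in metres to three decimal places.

y_top ≈ 1.261 m

γ = 0.789 × 9.81 = 7.74009 kN/m³.
A = π(0.68)² = 1.45267 m².
From F = γ·h_c·A, the centroid depth is h_c = 17.9/(7.74009 × 1.45267) = 1.59199 m.
Let θ = 55.1° be the plate's angle to the horizontal; measure y along the incline from where the plane meets the free surface. Vertical depth h = y·sinθ with sinθ = 0.820152.
Along the incline, y_c = h_c/sinθ = 1.59199/0.820152 = 1.94109 m.
The centroid is at the centre, 0.68 m below the top of the plate, so the highest point sits at y_top = 1.94109 − 0.68 = 1.26109 m along the incline.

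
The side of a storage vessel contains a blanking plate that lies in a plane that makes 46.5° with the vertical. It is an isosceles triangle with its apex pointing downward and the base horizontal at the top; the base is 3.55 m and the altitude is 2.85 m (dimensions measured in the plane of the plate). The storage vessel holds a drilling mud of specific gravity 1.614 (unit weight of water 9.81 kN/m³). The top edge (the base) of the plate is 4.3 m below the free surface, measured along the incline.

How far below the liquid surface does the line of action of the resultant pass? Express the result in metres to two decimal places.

h_p = 3.67 m

γ = 1.614 × 9.81 = 15.83334 kN/m³.
The plate makes 46.5° with the vertical, i.e. θ = 90° − 46.5° = 43.5° to the horizontal. Measuring y along the incline from the free-surface line, vertical depth h = y·sinθ with sinθ = 0.688355.
With the apex down, the centroid sits h/3 = 2.85/3 = 0.95 m below the base (the top edge), so y_c = 4.3 + 0.95 = 5.25 m and h_c = 5.25 × 0.688355 = 3.61386 m.
A = ½ × 3.55 × 2.85 = 5.05875 m².
Resultant F = γ·h_c·A = 15.83334 × 3.61386 × 5.05875 = 289.459 kN.
I_c = b·h³/36 = 3.55 × 2.85³/36 = 2.28276 m⁴.
Centre of pressure: y_p = y_c + I_c/(y_c·A) = 5.25 + 2.28276/(5.25 × 5.05875) = 5.25 + 0.0859523 = 5.33595 m along the plane.
Vertically, h_p = y_p·sinθ = 5.33595 × 0.688355 = 3.67303 m.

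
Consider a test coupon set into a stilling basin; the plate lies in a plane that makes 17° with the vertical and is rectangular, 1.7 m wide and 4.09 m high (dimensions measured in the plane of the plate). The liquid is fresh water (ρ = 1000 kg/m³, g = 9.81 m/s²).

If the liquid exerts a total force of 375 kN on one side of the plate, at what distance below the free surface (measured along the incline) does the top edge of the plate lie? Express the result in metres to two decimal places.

y_top ≈ 3.70 m

γ = ρg = 1000 × 9.81 = 9810 N/m³ = 9.81 kN/m³.
A = 1.7 × 4.09 = 6.953 m².
From F = γ·h_c·A, the centroid depth is h_c = 375/(9.81 × 6.953) = 5.49781 m.
The plate makes 17° with the vertical, i.e. θ = 90° − 17° = 73° to the horizontal. Measuring y along the incline from the free-surface line, vertical depth h = y·sinθ with sinθ = 0.956305.
Along the incline, y_c = h_c/sinθ = 5.49781/0.956305 = 5.74901 m.
The centroid lies 4.09/2 = 2.045 m below the top edge, so the top edge sits at y_top = 5.74901 − 2.045 = 3.70401 m along the incline.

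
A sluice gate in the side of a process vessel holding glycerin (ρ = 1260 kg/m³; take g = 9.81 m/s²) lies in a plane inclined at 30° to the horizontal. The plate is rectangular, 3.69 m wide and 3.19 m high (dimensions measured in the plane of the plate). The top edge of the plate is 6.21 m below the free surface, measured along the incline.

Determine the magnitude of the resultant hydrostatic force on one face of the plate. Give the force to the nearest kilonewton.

F ≈ 568 kN

γ = ρg = 1260 × 9.81 / 1000 = 12.3606 kN/m³.
Let θ = 30° be the plate's angle to the horizontal; measure y along the incline from where the plane meets the free surface. Vertical depth h = y·sinθ with sinθ = 0.500000.
The centroid lies 3.19/2 = 1.595 m below the top edge, so y_c = 6.21 + 1.595 = 7.805 m and h_c = 7.805 × 0.500000 = 3.9025 m.
A = 3.69 × 3.19 = 11.7711 m².
Resultant F = γ·h_c·A = 12.3606 × 3.9025 × 11.7711 = 567.805 kN.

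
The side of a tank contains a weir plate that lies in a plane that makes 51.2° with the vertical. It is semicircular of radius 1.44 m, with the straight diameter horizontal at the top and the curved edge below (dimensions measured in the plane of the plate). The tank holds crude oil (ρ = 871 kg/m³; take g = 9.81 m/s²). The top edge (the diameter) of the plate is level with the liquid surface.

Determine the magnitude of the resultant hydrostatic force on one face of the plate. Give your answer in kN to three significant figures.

F ≈ 10.7 kN

γ = ρg = 871 × 9.81 / 1000 = 8.54451 kN/m³.
The plate makes 51.2° with the vertical, i.e. θ = 90° − 51.2° = 38.8° to the horizontal. Measuring y along the incline from the free-surface line, vertical depth h = y·sinθ with sinθ = 0.626604.
The centroid of a semicircle lies 4r/(3π) = 0.611155 m from the diameter, here below the top edge, so y_c = 0.611155 m and h_c = 0.611155 × 0.626604 = 0.382952 m.
A = πr²/2 = π × 1.44²/2 = 3.2572 m².
Resultant F = γ·h_c·A = 8.54451 × 0.382952 × 3.2572 = 10.658 kN.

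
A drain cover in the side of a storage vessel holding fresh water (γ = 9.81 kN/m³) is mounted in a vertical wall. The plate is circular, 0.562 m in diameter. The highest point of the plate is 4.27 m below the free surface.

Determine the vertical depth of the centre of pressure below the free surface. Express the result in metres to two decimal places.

h_p = 4.56 m

γ = 9.81 kN/m³.
The centroid is at the centre, 0.281 m below the top of the plate, so the centroid depth is h_c = 4.27 + 0.281 = 4.551 m.
A = π(0.281)² = 0.248063 m².
Resultant F = γ·h_c·A = 9.81 × 4.551 × 0.248063 = 11.0748 kN.
I_c = πr⁴/4 = π × 0.281⁴/4 = 0.00489683 m⁴.
Centre of pressure: y_p = y_c + I_c/(y_c·A) = 4.551 + 0.00489683/(4.551 × 0.248063) = 4.551 + 0.00433757 = 4.55534 m along the plane.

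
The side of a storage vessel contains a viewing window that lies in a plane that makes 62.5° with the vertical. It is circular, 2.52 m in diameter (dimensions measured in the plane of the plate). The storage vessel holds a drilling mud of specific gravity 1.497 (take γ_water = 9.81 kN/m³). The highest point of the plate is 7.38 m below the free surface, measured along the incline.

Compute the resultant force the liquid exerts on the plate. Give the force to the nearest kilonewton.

γ = 1.497 × 9.81 = 14.68557 kN/m³.
The plate makes 62.5° with the vertical, i.e. θ = 90° − 62.5° = 27.5° to the horizontal. Measuring y along the incline from the free-surface line, vertical depth h = y·sinθ with sinθ = 0.461749.
The centroid is at the centre, 1.26 m below the top of the plate, so y_c = 7.38 + 1.26 = 8.64 m and h_c = 8.64 × 0.461749 = 3.98951 m.
A = π(1.26)² = 4.98759 m².
Resultant F = γ·h_c·A = 14.68557 × 3.98951 × 4.98759 = 292.214 kN.

F ≈ 292 kN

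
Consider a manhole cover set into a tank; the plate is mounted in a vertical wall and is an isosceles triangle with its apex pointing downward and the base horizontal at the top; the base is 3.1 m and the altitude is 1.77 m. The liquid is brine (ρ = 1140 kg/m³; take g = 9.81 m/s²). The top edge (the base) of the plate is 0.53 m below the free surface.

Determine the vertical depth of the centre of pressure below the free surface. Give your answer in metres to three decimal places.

h_p = 1.275 m

γ = ρg = 1140 × 9.81 / 1000 = 11.1834 kN/m³.
With the apex down, the centroid sits h/3 = 1.77/3 = 0.59 m below the base (the top edge), so the centroid depth is h_c = 0.53 + 0.59 = 1.12 m.
A = ½ × 3.1 × 1.77 = 2.7435 m².
Resultant F = γ·h_c·A = 11.1834 × 1.12 × 2.7435 = 34.3635 kN.
I_c = b·h³/36 = 3.1 × 1.77³/36 = 0.477506 m⁴.
Centre of pressure: y_p = y_c + I_c/(y_c·A) = 1.12 + 0.477506/(1.12 × 2.7435) = 1.12 + 0.155402 = 1.2754 m along the plane.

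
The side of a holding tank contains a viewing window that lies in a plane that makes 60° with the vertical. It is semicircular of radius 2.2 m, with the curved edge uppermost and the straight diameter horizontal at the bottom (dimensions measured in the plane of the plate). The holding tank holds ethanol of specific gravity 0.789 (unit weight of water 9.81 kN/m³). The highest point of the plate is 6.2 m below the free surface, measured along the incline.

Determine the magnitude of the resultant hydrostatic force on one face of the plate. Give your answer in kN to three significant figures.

γ = 0.789 × 9.81 = 7.74009 kN/m³.
The plate makes 60° with the vertical, i.e. θ = 90° − 60° = 30° to the horizontal. Measuring y along the incline from the free-surface line, vertical depth h = y·sinθ with sinθ = 0.500000.
The centroid lies 4r/(3π) = 0.933709 m above the diameter, so r − 4r/(3π) = 2.2 − 0.933709 = 1.26629 m below the topmost point, so y_c = 6.2 + 1.26629 = 7.46629 m and h_c = 7.46629 × 0.500000 = 3.73314 m.
A = πr²/2 = π × 2.2²/2 = 7.60265 m².
Resultant F = γ·h_c·A = 7.74009 × 3.73314 × 7.60265 = 219.677 kN.

F ≈ 220 kN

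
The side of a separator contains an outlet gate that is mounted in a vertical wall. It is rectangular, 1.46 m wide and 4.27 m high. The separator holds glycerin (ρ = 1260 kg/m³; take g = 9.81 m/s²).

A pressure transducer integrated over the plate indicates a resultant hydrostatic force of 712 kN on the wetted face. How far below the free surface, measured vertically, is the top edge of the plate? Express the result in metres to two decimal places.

γ = ρg = 1260 × 9.81 / 1000 = 12.3606 kN/m³.
A = 1.46 × 4.27 = 6.2342 m².
From F = γ·h_c·A, the centroid depth is h_c = 712/(12.3606 × 6.2342) = 9.23974 m.
The centroid lies 4.27/2 = 2.135 m below the top edge, so the top edge sits at h_top = 9.23974 − 2.135 = 7.10474 m below the surface.

d_top ≈ 7.10 m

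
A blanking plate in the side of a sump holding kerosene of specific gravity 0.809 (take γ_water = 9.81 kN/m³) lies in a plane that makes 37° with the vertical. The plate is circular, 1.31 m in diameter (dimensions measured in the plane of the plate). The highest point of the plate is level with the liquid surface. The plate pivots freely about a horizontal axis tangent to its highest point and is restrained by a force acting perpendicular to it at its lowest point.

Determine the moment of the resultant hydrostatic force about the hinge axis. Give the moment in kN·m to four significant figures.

γ = 0.809 × 9.81 = 7.93629 kN/m³.
The plate makes 37° with the vertical, i.e. θ = 90° − 37° = 53° to the horizontal. Measuring y along the incline from the free-surface line, vertical depth h = y·sinθ with sinθ = 0.798636.
The centroid is at the centre, 0.655 m below the top of the plate, so y_c = 0.655 m and h_c = 0.655 × 0.798636 = 0.523107 m.
A = π(0.655)² = 1.34782 m².
Resultant F = γ·h_c·A = 7.93629 × 0.523107 × 1.34782 = 5.59551 kN.
I_c = πr⁴/4 = π × 0.655⁴/4 = 0.144562 m⁴.
Centre of pressure: y_p = y_c + I_c/(y_c·A) = 0.655 + 0.144562/(0.655 × 1.34782) = 0.655 + 0.16375 = 0.81875 m along the plane.
The resultant acts 0.655 + 0.16375 = 0.81875 m (along the plate) below the hinge at the top edge, so the moment about the hinge is M = F × 0.81875 = 5.59551 × 0.81875 = 4.58132 kN·m.

M ≈ 4.581 kN·m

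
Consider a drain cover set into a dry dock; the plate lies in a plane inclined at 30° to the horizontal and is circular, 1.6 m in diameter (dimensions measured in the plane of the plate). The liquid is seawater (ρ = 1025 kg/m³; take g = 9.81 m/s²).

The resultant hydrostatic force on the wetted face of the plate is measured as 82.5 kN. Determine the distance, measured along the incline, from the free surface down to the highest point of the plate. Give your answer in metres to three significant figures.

γ = ρg = 1025 × 9.81 / 1000 = 10.05525 kN/m³.
A = π(0.8)² = 2.01062 m².
From F = γ·h_c·A, the centroid depth is h_c = 82.5/(10.05525 × 2.01062) = 4.08067 m.
Let θ = 30° be the plate's angle to the horizontal; measure y along the incline from where the plane meets the free surface. Vertical depth h = y·sinθ with sinθ = 0.500000.
Along the incline, y_c = h_c/sinθ = 4.08067/0.500000 = 8.16134 m.
The centroid is at the centre, 0.8 m below the top of the plate, so the highest point sits at y_top = 8.16134 − 0.8 = 7.36134 m along the incline.

y_top ≈ 7.36 m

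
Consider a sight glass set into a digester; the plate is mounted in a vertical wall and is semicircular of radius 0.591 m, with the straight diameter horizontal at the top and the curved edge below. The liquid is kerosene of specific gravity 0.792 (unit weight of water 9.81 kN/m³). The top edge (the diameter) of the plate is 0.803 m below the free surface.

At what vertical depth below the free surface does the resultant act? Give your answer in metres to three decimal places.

h_p = 1.077 m

γ = 0.792 × 9.81 = 7.76952 kN/m³.
The centroid of a semicircle lies 4r/(3π) = 0.250828 m from the diameter, here below the top edge, so the centroid depth is h_c = 0.803 + 0.250828 = 1.05383 m.
A = πr²/2 = π × 0.591²/2 = 0.548649 m².
Resultant F = γ·h_c·A = 7.76952 × 1.05383 × 0.548649 = 4.4922 kN.
I_c = (π/8 − 8/(9π))·r⁴ = 0.109757 × 0.591⁴ = 0.01339 m⁴.
Centre of pressure: y_p = y_c + I_c/(y_c·A) = 1.05383 + 0.01339/(1.05383 × 0.548649) = 1.05383 + 0.0231588 = 1.07699 m along the plane.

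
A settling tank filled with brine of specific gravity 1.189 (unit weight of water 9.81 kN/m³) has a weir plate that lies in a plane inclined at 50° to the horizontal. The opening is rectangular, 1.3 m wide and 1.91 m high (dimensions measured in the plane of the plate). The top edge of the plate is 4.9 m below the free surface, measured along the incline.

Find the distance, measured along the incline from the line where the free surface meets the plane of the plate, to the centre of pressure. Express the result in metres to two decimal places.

γ = 1.189 × 9.81 = 11.66409 kN/m³.
Let θ = 50° be the plate's angle to the horizontal; measure y along the incline from where the plane meets the free surface. Vertical depth h = y·sinθ with sinθ = 0.766044.
The centroid lies 1.91/2 = 0.955 m below the top edge, so y_c = 4.9 + 0.955 = 5.855 m and h_c = 5.855 × 0.766044 = 4.48519 m.
A = 1.3 × 1.91 = 2.483 m².
Resultant F = γ·h_c·A = 11.66409 × 4.48519 × 2.483 = 129.9 kN.
I_c = b·h³/12 = 1.3 × 1.91³/12 = 0.754853 m⁴.
Centre of pressure: y_p = y_c + I_c/(y_c·A) = 5.855 + 0.754853/(5.855 × 2.483) = 5.855 + 0.0519229 = 5.90692 m along the plane.

y_p = 5.91 m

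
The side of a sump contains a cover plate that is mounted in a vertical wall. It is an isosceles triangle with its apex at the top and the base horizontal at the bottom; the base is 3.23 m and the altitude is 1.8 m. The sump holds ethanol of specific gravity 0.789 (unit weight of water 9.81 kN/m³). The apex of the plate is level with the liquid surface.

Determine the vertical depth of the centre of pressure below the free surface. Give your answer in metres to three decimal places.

γ = 0.789 × 9.81 = 7.74009 kN/m³.
With the apex up, the centroid sits 2h/3 = 2 × 1.8/3 = 1.2 m below the apex, so the centroid depth is h_c = 1.2 m.
A = ½ × 3.23 × 1.8 = 2.907 m².
Resultant F = γ·h_c·A = 7.74009 × 1.2 × 2.907 = 27.0005 kN.
I_c = b·h³/36 = 3.23 × 1.8³/36 = 0.52326 m⁴.
Centre of pressure: y_p = y_c + I_c/(y_c·A) = 1.2 + 0.52326/(1.2 × 2.907) = 1.2 + 0.15 = 1.35 m along the plane.

h_p = 1.350 m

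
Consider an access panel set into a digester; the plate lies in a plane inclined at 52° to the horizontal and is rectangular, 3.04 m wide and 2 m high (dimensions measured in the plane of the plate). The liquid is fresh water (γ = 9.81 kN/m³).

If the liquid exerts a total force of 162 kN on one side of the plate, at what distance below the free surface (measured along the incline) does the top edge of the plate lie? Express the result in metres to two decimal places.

γ = 9.81 kN/m³.
A = 3.04 × 2 = 6.08 m².
From F = γ·h_c·A, the centroid depth is h_c = 162/(9.81 × 6.08) = 2.71608 m.
Let θ = 52° be the plate's angle to the horizontal; measure y along the incline from where the plane meets the free surface. Vertical depth h = y·sinθ with sinθ = 0.788011.
Along the incline, y_c = h_c/sinθ = 2.71608/0.788011 = 3.44675 m.
The centroid lies 2/2 = 1 m below the top edge, so the top edge sits at y_top = 3.44675 − 1 = 2.44675 m along the incline.

y_top ≈ 2.45 m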